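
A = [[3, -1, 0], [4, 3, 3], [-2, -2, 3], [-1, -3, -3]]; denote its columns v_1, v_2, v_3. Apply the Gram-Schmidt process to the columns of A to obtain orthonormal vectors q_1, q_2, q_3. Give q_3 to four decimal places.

q_3 = (0.0866, 0.3007, 0.8930, -0.3235)

q_1 = v_1/‖v_1‖ = (3, 4, -2, -1)/5.4772 = (0.5477, 0.7303, -0.3651, -0.1826).
r_{12} = q_1·v_2 = 2.9212.
u_2 = v_2 − 2.9212·q_1 = (-2.6000, 0.8667, -0.9333, -2.4667).
‖u_2‖ = 3.8035, so q_2 = (-0.6836, 0.2279, -0.2454, -0.6485).
r_{13} = q_1·v_3 = 1.6432; r_{23} = q_2·v_3 = 1.8930.
u_3 = v_3 − 1.6432·q_1 − 1.8930·q_2 = (0.3940, 1.3687, 4.0645, -1.4724).
‖u_3‖ = 4.5515, so q_3 = (0.0866, 0.3007, 0.8930, -0.3235).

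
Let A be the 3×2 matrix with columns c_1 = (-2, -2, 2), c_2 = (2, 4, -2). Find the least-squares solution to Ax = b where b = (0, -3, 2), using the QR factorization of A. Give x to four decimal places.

c_1 = (-2, -2, 2); ‖c_1‖ = 3.4641, so e_1 = (-0.5774, -0.5774, 0.5774).
e_1·c_2 = (-0.5774)·2 + (-0.5774)·4 + 0.5774·(-2) = -4.6188.
u_2 = c_2 + 4.6188·e_1 = (-0.6667, 1.3333, 0.6667).
‖u_2‖ = 1.6330, so e_2 = (-0.4082, 0.8165, 0.4082).
Qᵀb = (2.8868, -1.6330).
Back-substitute: x_2 = -1.6330/1.6330 = -1.0000.
x_1 = (2.8868 + 4.6188·(-1.0000))/3.4641 = -0.5000.

x = (-0.5000, -1.0000)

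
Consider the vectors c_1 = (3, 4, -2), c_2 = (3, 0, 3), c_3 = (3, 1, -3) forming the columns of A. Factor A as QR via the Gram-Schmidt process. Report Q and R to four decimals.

q_1 = c_1/‖c_1‖ = (3, 4, -2)/5.3852 = (0.5571, 0.7428, -0.3714).
r_{12} = q_1·c_2 = 0.5571.
u_2 = c_2 − 0.5571·q_1 = (2.6897, -0.4138, 3.2069).
‖u_2‖ = 4.2059, so q_2 = (0.6395, -0.0984, 0.7625).
r_{13} = q_1·c_3 = 3.5282; r_{23} = q_2·c_3 = -0.4673.
u_3 = c_3 − 3.5282·q_1 + 0.4673·q_2 = (1.3333, -1.6667, -1.3333).
‖u_3‖ = 2.5166, so q_3 = (0.5298, -0.6623, -0.5298).

Q = [[0.5571, 0.6395, 0.5298], [0.7428, -0.0984, -0.6623], [-0.3714, 0.7625, -0.5298]], R = [[5.3852, 0.5571, 3.5282], [0.0000, 4.2059, -0.4673], [0.0000, 0.0000, 2.5166]]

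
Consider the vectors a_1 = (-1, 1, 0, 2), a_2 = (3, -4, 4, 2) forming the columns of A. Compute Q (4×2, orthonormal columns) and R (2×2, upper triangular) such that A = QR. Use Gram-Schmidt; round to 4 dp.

Q = [[-0.4082, 0.3790], [0.4082, -0.5307], [0.0000, 0.6065], [0.8165, 0.4549]], R = [[2.4495, -1.2247], [0.0000, 6.5955]]

a_1 = (-1, 1, 0, 2); ‖a_1‖ = 2.4495, so e_1 = (-0.4082, 0.4082, 0.0000, 0.8165).
e_1·a_2 = (-0.4082)·3 + 0.4082·(-4) + 0.0000·4 + 0.8165·2 = -1.2247.
u_2 = a_2 + 1.2247·e_1 = (2.5000, -3.5000, 4.0000, 3.0000).
‖u_2‖ = 6.5955, so e_2 = (0.3790, -0.5307, 0.6065, 0.4549).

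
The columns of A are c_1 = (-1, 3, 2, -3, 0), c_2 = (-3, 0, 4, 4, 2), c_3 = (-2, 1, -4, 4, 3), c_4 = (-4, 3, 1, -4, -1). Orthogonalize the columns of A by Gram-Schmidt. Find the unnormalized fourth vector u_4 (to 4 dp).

c_1 = (-1, 3, 2, -3, 0); ‖c_1‖ = 4.7958, so e_1 = (-0.2085, 0.6255, 0.4170, -0.6255, 0.0000).
e_1·c_2 = (-0.2085)·(-3) + 0.6255·0 + 0.4170·4 + (-0.6255)·4 + 0.0000·2 = -0.2085.
u_2 = c_2 + 0.2085·e_1 = (-3.0435, 0.1304, 4.0870, 3.8696, 2.0000).
‖u_2‖ = 6.7050, so e_2 = (-0.4539, 0.0195, 0.6095, 0.5771, 0.2983).
e_1·c_3 = (-0.2085)·(-2) + 0.6255·1 + 0.4170·(-4) + (-0.6255)·4 + 0.0000·3 = -3.1277; e_2·c_3 = (-0.4539)·(-2) + 0.0195·1 + 0.6095·(-4) + 0.5771·4 + 0.2983·3 = 1.6925.
u_3 = c_3 + 3.1277·e_1 − 1.6925·e_2 = (-1.8839, 2.9236, -3.7273, 1.0667, 2.4952).
‖u_3‖ = 5.7752, so e_3 = (-0.3262, 0.5062, -0.6454, 0.1847, 0.4320).
e_1·c_4 = (-0.2085)·(-4) + 0.6255·3 + 0.4170·1 + (-0.6255)·(-4) + 0.0000·(-1) = 5.6299; e_2·c_4 = (-0.4539)·(-4) + 0.0195·3 + 0.6095·1 + 0.5771·(-4) + 0.2983·(-1) = -0.1232; e_3·c_4 = (-0.3262)·(-4) + 0.5062·3 + (-0.6454)·1 + 0.1847·(-4) + 0.4320·(-1) = 1.0073.
u_4 = c_4 − 5.6299·e_1 + 0.1232·e_2 − 1.0073·e_3 = (-2.5534, -1.0293, -0.6226, -0.5932, -1.3984).

u_4 = (-2.5534, -1.0293, -0.6226, -0.5932, -1.3984)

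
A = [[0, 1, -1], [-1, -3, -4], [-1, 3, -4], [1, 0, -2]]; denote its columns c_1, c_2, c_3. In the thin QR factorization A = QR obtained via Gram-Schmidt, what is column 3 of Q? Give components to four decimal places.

q_3 = (-0.1897, -0.4320, -0.3688, -0.8008)

c_1 = (0, -1, -1, 1); ‖c_1‖ = 1.7321, so q_1 = (0.0000, -0.5774, -0.5774, 0.5774).
q_1·c_2 = 0.0000·1 + (-0.5774)·(-3) + (-0.5774)·3 + 0.5774·0 = 0.0000.
u_2 = c_2 − 0.0000·q_1 = (1.0000, -3.0000, 3.0000, 0.0000).
‖u_2‖ = 4.3589, so q_2 = (0.2294, -0.6882, 0.6882, 0.0000).
q_1·c_3 = 0.0000·(-1) + (-0.5774)·(-4) + (-0.5774)·(-4) + 0.5774·(-2) = 3.4641; q_2·c_3 = 0.2294·(-1) + (-0.6882)·(-4) + 0.6882·(-4) + (0.0000)·(-2) = -0.2294.
u_3 = c_3 − 3.4641·q_1 + 0.2294·q_2 = (-0.9474, -2.1579, -1.8421, -4.0000).
‖u_3‖ = 4.9947, so q_3 = (-0.1897, -0.4320, -0.3688, -0.8008).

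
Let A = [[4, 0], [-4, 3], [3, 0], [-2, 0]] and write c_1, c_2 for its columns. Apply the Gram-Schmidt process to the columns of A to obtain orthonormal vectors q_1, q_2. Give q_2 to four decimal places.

c_1 = (4, -4, 3, -2); ‖c_1‖ = 6.7082, so q_1 = (0.5963, -0.5963, 0.4472, -0.2981).
q_1·c_2 = 0.5963·0 + (-0.5963)·3 + 0.4472·0 + (-0.2981)·0 = -1.7889.
u_2 = c_2 + 1.7889·q_1 = (1.0667, 1.9333, 0.8000, -0.5333).
‖u_2‖ = 2.4083, so q_2 = (0.4429, 0.8028, 0.3322, -0.2215).

q_2 = (0.4429, 0.8028, 0.3322, -0.2215)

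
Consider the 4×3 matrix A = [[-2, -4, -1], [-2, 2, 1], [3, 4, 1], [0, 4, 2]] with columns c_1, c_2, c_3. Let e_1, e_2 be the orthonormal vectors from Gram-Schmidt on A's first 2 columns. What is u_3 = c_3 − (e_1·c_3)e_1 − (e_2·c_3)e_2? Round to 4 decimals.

u_3 = (0.2229, -0.2420, -0.0127, 0.3567)

c_1 = (-2, -2, 3, 0); ‖c_1‖ = 4.1231, so e_1 = (-0.4851, -0.4851, 0.7276, 0.0000).
e_1·c_2 = (-0.4851)·(-4) + (-0.4851)·2 + 0.7276·4 + 0.0000·4 = 3.8806.
u_2 = c_2 − 3.8806·e_1 = (-2.1176, 3.8824, 1.1765, 4.0000).
‖u_2‖ = 6.0779, so e_2 = (-0.3484, 0.6388, 0.1936, 0.6581).
e_1·c_3 = (-0.4851)·(-1) + (-0.4851)·1 + 0.7276·1 + 0.0000·2 = 0.7276; e_2·c_3 = (-0.3484)·(-1) + 0.6388·1 + 0.1936·1 + 0.6581·2 = 2.4970.
u_3 = c_3 − 0.7276·e_1 − 2.4970·e_2 = (0.2229, -0.2420, -0.0127, 0.3567).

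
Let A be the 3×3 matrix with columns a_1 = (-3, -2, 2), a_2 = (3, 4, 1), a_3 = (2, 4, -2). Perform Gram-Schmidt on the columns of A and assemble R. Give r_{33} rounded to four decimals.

r_{33} = 1.9008

a_1 = (-3, -2, 2); ‖a_1‖ = 4.1231, so e_1 = (-0.7276, -0.4851, 0.4851).
e_1·a_2 = (-0.7276)·3 + (-0.4851)·4 + 0.4851·1 = -3.6380.
u_2 = a_2 + 3.6380·e_1 = (0.3529, 2.2353, 2.7647).
‖u_2‖ = 3.5728, so e_2 = (0.0988, 0.6256, 0.7738).
e_1·a_3 = (-0.7276)·2 + (-0.4851)·4 + 0.4851·(-2) = -4.3656; e_2·a_3 = 0.0988·2 + 0.6256·4 + 0.7738·(-2) = 1.1525.
u_3 = a_3 + 4.3656·e_1 − 1.1525·e_2 = (-1.2903, 1.1613, -0.7742).
r_{33} = ‖u_3‖ = 1.9008.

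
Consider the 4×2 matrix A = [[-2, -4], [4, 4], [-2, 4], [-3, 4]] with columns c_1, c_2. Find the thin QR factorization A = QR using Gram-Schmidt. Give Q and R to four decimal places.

Q = [[-0.3482, -0.4715], [0.6963, 0.4411], [-0.3482, 0.5323], [-0.5222, 0.5475]], R = [[5.7446, 0.6963], [0.0000, 7.9696]]

e_1 = c_1/‖c_1‖ = (-2, 4, -2, -3)/5.7446 = (-0.3482, 0.6963, -0.3482, -0.5222).
r_{12} = e_1·c_2 = 0.6963.
u_2 = c_2 − 0.6963·e_1 = (-3.7576, 3.5152, 4.2424, 4.3636).
‖u_2‖ = 7.9696, so e_2 = (-0.4715, 0.4411, 0.5323, 0.5475).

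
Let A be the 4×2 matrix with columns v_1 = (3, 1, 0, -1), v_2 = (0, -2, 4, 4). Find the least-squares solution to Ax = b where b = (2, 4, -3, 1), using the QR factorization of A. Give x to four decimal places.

x = (0.6333, -0.3389)

v_1 = (3, 1, 0, -1); ‖v_1‖ = 3.3166, so q_1 = (0.9045, 0.3015, 0.0000, -0.3015).
q_1·v_2 = 0.9045·0 + 0.3015·(-2) + 0.0000·4 + (-0.3015)·4 = -1.8091.
u_2 = v_2 + 1.8091·q_1 = (1.6364, -1.4545, 4.0000, 3.4545).
‖u_2‖ = 5.7208, so q_2 = (0.2860, -0.2543, 0.6992, 0.6039).
Qᵀb = (2.7136, -1.9387).
Back-substitute: x_2 = -1.9387/5.7208 = -0.3389.
x_1 = (2.7136 + 1.8091·(-0.3389))/3.3166 = 0.6333.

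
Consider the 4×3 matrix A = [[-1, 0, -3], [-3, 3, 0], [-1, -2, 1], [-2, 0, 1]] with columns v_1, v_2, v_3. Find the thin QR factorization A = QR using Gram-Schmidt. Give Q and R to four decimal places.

Q = [[-0.2582, -0.1496, -0.9514], [-0.7746, 0.5128, 0.1010], [-0.2582, -0.7906, 0.1515], [-0.5164, -0.2992, 0.2484]], R = [[3.8730, -1.8074, 0.0000], [0.0000, 3.1198, -0.6411], [0.0000, 0.0000, 3.2541]]

v_1 = (-1, -3, -1, -2); ‖v_1‖ = 3.8730, so q_1 = (-0.2582, -0.7746, -0.2582, -0.5164).
q_1·v_2 = (-0.2582)·0 + (-0.7746)·3 + (-0.2582)·(-2) + (-0.5164)·0 = -1.8074.
u_2 = v_2 + 1.8074·q_1 = (-0.4667, 1.6000, -2.4667, -0.9333).
‖u_2‖ = 3.1198, so q_2 = (-0.1496, 0.5128, -0.7906, -0.2992).
q_1·v_3 = (-0.2582)·(-3) + (-0.7746)·0 + (-0.2582)·1 + (-0.5164)·1 = 0.0000; q_2·v_3 = (-0.1496)·(-3) + 0.5128·0 + (-0.7906)·1 + (-0.2992)·1 = -0.6411.
u_3 = v_3 + 0.0000·q_1 + 0.6411·q_2 = (-3.0959, 0.3288, 0.4932, 0.8082).
‖u_3‖ = 3.2541, so q_3 = (-0.9514, 0.1010, 0.1515, 0.2484).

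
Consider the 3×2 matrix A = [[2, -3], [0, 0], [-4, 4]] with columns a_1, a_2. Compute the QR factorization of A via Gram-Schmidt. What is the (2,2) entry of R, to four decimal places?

r_{22} = 0.8944

a_1 = (2, 0, -4); ‖a_1‖ = 4.4721, so q_1 = (0.4472, 0.0000, -0.8944).
q_1·a_2 = 0.4472·(-3) + 0.0000·0 + (-0.8944)·4 = -4.9193.
u_2 = a_2 + 4.9193·q_1 = (-0.8000, 0.0000, -0.4000).
r_{22} = ‖u_2‖ = 0.8944.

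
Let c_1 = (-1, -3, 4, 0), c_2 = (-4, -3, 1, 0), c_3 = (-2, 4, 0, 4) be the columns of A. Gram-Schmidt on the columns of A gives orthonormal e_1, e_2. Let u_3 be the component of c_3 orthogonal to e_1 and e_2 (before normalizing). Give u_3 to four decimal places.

c_1 = (-1, -3, 4, 0); ‖c_1‖ = 5.0990, so e_1 = (-0.1961, -0.5883, 0.7845, 0.0000).
e_1·c_2 = (-0.1961)·(-4) + (-0.5883)·(-3) + 0.7845·1 + 0.0000·0 = 3.3340.
u_2 = c_2 − 3.3340·e_1 = (-3.3462, -1.0385, -1.6154, 0.0000).
‖u_2‖ = 3.8581, so e_2 = (-0.8673, -0.2692, -0.4187, 0.0000).
e_1·c_3 = (-0.1961)·(-2) + (-0.5883)·4 + 0.7845·0 + 0.0000·4 = -1.9612; e_2·c_3 = (-0.8673)·(-2) + (-0.2692)·4 + (-0.4187)·0 + 0.0000·4 = 0.6580.
u_3 = c_3 + 1.9612·e_1 − 0.6580·e_2 = (-1.8140, 3.0233, 1.8140, 4.0000).

u_3 = (-1.8140, 3.0233, 1.8140, 4.0000)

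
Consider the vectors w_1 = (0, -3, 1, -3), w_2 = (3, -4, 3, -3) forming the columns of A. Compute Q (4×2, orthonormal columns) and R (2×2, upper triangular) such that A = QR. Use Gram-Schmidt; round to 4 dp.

w_1 = (0, -3, 1, -3); ‖w_1‖ = 4.3589, so q_1 = (0.0000, -0.6882, 0.2294, -0.6882).
q_1·w_2 = 0.0000·3 + (-0.6882)·(-4) + 0.2294·3 + (-0.6882)·(-3) = 5.5060.
u_2 = w_2 − 5.5060·q_1 = (3.0000, -0.2105, 1.7368, 0.7895).
‖u_2‖ = 3.5615, so q_2 = (0.8423, -0.0591, 0.4877, 0.2217).

Q = [[0.0000, 0.8423], [-0.6882, -0.0591], [0.2294, 0.4877], [-0.6882, 0.2217]], R = [[4.3589, 5.5060], [0.0000, 3.5615]]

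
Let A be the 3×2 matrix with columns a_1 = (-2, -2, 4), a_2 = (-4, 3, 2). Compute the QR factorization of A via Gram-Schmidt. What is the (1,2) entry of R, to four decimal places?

a_1 = (-2, -2, 4); ‖a_1‖ = 4.8990, so q_1 = (-0.4082, -0.4082, 0.8165).
r_{12} = q_1·a_2 = 2.0412.

r_{12} = 2.0412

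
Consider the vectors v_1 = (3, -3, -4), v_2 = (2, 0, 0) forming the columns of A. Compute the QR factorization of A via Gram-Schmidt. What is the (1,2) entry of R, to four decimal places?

r_{12} = 1.0290

v_1 = (3, -3, -4); ‖v_1‖ = 5.8310, so q_1 = (0.5145, -0.5145, -0.6860).
r_{12} = q_1·v_2 = 1.0290.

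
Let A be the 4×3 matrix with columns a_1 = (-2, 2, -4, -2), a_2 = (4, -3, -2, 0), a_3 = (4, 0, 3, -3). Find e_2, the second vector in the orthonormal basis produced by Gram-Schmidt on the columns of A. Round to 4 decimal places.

e_2 = (0.6784, -0.4885, -0.5427, -0.0814)

e_1 = a_1/‖a_1‖ = (-2, 2, -4, -2)/5.2915 = (-0.3780, 0.3780, -0.7559, -0.3780).
r_{12} = e_1·a_2 = -1.1339.
u_2 = a_2 + 1.1339·e_1 = (3.5714, -2.5714, -2.8571, -0.4286).
‖u_2‖ = 5.2644, so e_2 = (0.6784, -0.4885, -0.5427, -0.0814).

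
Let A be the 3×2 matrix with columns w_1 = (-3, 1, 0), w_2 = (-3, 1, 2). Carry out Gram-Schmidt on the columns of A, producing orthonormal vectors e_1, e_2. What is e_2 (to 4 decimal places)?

w_1 = (-3, 1, 0); ‖w_1‖ = 3.1623, so e_1 = (-0.9487, 0.3162, 0.0000).
e_1·w_2 = (-0.9487)·(-3) + 0.3162·1 + 0.0000·2 = 3.1623.
u_2 = w_2 − 3.1623·e_1 = (0.0000, 0.0000, 2.0000).
‖u_2‖ = 2.0000, so e_2 = (0.0000, 0.0000, 1.0000).

e_2 = (0.0000, 0.0000, 1.0000)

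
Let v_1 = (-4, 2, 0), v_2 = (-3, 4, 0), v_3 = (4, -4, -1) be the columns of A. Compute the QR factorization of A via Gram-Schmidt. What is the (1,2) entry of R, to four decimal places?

r_{12} = 4.4721

e_1 = v_1/‖v_1‖ = (-4, 2, 0)/4.4721 = (-0.8944, 0.4472, 0.0000).
r_{12} = e_1·v_2 = 4.4721.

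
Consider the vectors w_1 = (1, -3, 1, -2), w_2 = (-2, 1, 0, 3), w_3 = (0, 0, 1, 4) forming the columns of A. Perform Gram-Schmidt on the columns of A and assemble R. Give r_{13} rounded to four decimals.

w_1 = (1, -3, 1, -2); ‖w_1‖ = 3.8730, so e_1 = (0.2582, -0.7746, 0.2582, -0.5164).
r_{13} = e_1·w_3 = -1.8074.

r_{13} = -1.8074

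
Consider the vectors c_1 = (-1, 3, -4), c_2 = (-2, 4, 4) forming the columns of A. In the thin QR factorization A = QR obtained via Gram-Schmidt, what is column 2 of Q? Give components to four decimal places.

q_2 = (-0.3469, 0.7066, 0.6167)

q_1 = c_1/‖c_1‖ = (-1, 3, -4)/5.0990 = (-0.1961, 0.5883, -0.7845).
r_{12} = q_1·c_2 = -0.3922.
u_2 = c_2 + 0.3922·q_1 = (-2.0769, 4.2308, 3.6923).
‖u_2‖ = 5.9872, so q_2 = (-0.3469, 0.7066, 0.6167).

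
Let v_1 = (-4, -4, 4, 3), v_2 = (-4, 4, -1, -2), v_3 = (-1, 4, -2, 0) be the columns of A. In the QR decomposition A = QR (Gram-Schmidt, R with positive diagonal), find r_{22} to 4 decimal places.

e_1 = v_1/‖v_1‖ = (-4, -4, 4, 3)/7.5498 = (-0.5298, -0.5298, 0.5298, 0.3974).
r_{12} = e_1·v_2 = -1.3245.
u_2 = v_2 + 1.3245·e_1 = (-4.7018, 3.2982, -0.2982, -1.4737).
r_{22} = ‖u_2‖ = 5.9368.

r_{22} = 5.9368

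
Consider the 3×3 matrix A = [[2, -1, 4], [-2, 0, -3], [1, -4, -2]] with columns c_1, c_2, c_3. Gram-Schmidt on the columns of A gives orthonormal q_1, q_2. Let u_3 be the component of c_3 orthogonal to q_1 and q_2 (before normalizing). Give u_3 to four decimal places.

u_3 = (1.0256, 0.8974, -0.2564)

c_1 = (2, -2, 1); ‖c_1‖ = 3.0000, so q_1 = (0.6667, -0.6667, 0.3333).
q_1·c_2 = 0.6667·(-1) + (-0.6667)·0 + 0.3333·(-4) = -2.0000.
u_2 = c_2 + 2.0000·q_1 = (0.3333, -1.3333, -3.3333).
‖u_2‖ = 3.6056, so q_2 = (0.0925, -0.3698, -0.9245).
q_1·c_3 = 0.6667·4 + (-0.6667)·(-3) + 0.3333·(-2) = 4.0000; q_2·c_3 = 0.0925·4 + (-0.3698)·(-3) + (-0.9245)·(-2) = 3.3282.
u_3 = c_3 − 4.0000·q_1 − 3.3282·q_2 = (1.0256, 0.8974, -0.2564).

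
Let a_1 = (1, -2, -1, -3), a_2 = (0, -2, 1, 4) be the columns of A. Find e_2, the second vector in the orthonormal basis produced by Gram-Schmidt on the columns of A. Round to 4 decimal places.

e_2 = (0.1519, -0.8102, 0.1013, 0.5570)

e_1 = a_1/‖a_1‖ = (1, -2, -1, -3)/3.8730 = (0.2582, -0.5164, -0.2582, -0.7746).
r_{12} = e_1·a_2 = -2.3238.
u_2 = a_2 + 2.3238·e_1 = (0.6000, -3.2000, 0.4000, 2.2000).
‖u_2‖ = 3.9497, so e_2 = (0.1519, -0.8102, 0.1013, 0.5570).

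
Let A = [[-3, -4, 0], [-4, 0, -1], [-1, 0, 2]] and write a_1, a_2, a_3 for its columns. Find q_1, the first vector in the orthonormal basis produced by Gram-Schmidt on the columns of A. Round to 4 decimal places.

a_1 = (-3, -4, -1); ‖a_1‖ = 5.0990, so q_1 = (-0.5883, -0.7845, -0.1961).

q_1 = (-0.5883, -0.7845, -0.1961)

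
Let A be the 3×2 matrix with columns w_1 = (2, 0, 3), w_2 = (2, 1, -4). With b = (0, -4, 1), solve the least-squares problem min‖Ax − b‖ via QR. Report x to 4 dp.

w_1 = (2, 0, 3); ‖w_1‖ = 3.6056, so e_1 = (0.5547, 0.0000, 0.8321).
e_1·w_2 = 0.5547·2 + 0.0000·1 + 0.8321·(-4) = -2.2188.
u_2 = w_2 + 2.2188·e_1 = (3.2308, 1.0000, -2.1538).
‖u_2‖ = 4.0096, so e_2 = (0.8058, 0.2494, -0.5372).
Qᵀb = (0.8321, -1.5348).
Back-substitute: x_2 = -1.5348/4.0096 = -0.3828.
x_1 = (0.8321 + 2.2188·(-0.3828))/3.6056 = -0.0048.

x = (-0.0048, -0.3828)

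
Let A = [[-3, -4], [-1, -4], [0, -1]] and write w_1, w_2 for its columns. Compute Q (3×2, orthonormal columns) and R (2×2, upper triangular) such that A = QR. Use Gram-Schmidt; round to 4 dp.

Q = [[-0.9487, 0.2941], [-0.3162, -0.8823], [0.0000, -0.3676]], R = [[3.1623, 5.0596], [0.0000, 2.7203]]

e_1 = w_1/‖w_1‖ = (-3, -1, 0)/3.1623 = (-0.9487, -0.3162, 0.0000).
r_{12} = e_1·w_2 = 5.0596.
u_2 = w_2 − 5.0596·e_1 = (0.8000, -2.4000, -1.0000).
‖u_2‖ = 2.7203, so e_2 = (0.2941, -0.8823, -0.3676).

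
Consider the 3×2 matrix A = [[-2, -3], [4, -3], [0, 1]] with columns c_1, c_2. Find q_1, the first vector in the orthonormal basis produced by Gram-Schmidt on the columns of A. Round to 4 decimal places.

c_1 = (-2, 4, 0); ‖c_1‖ = 4.4721, so q_1 = (-0.4472, 0.8944, 0.0000).

q_1 = (-0.4472, 0.8944, 0.0000)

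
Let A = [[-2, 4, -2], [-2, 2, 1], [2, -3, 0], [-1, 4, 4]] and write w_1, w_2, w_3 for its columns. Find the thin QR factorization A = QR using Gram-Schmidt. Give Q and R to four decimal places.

Q = [[-0.5547, 0.2208, -0.7297], [-0.5547, -0.4968, 0.4822], [0.5547, 0.1380, -0.0051], [-0.2774, 0.8279, 0.4848]], R = [[3.6056, -6.1017, -0.5547], [0.0000, 2.7873, 2.3734], [0.0000, 0.0000, 3.8806]]

q_1 = w_1/‖w_1‖ = (-2, -2, 2, -1)/3.6056 = (-0.5547, -0.5547, 0.5547, -0.2774).
r_{12} = q_1·w_2 = -6.1017.
u_2 = w_2 + 6.1017·q_1 = (0.6154, -1.3846, 0.3846, 2.3077).
‖u_2‖ = 2.7873, so q_2 = (0.2208, -0.4968, 0.1380, 0.8279).
r_{13} = q_1·w_3 = -0.5547; r_{23} = q_2·w_3 = 2.3734.
u_3 = w_3 + 0.5547·q_1 − 2.3734·q_2 = (-2.8317, 1.8713, -0.0198, 1.8812).
‖u_3‖ = 3.8806, so q_3 = (-0.7297, 0.4822, -0.0051, 0.4848).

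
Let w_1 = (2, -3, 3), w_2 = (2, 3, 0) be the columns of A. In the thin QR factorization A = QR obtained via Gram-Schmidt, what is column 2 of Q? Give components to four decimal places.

e_2 = (0.7126, 0.6730, 0.1980)

e_1 = w_1/‖w_1‖ = (2, -3, 3)/4.6904 = (0.4264, -0.6396, 0.6396).
r_{12} = e_1·w_2 = -1.0660.
u_2 = w_2 + 1.0660·e_1 = (2.4545, 2.3182, 0.6818).
‖u_2‖ = 3.4444, so e_2 = (0.7126, 0.6730, 0.1980).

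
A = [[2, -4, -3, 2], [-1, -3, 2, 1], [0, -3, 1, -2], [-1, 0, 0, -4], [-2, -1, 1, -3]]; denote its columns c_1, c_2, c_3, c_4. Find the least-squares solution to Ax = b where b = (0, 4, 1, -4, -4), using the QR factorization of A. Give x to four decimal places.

c_1 = (2, -1, 0, -1, -2); ‖c_1‖ = 3.1623, so e_1 = (0.6325, -0.3162, 0.0000, -0.3162, -0.6325).
e_1·c_2 = 0.6325·(-4) + (-0.3162)·(-3) + 0.0000·(-3) + (-0.3162)·0 + (-0.6325)·(-1) = -0.9487.
u_2 = c_2 + 0.9487·e_1 = (-3.4000, -3.3000, -3.0000, -0.3000, -1.6000).
‖u_2‖ = 5.8395, so e_2 = (-0.5822, -0.5651, -0.5137, -0.0514, -0.2740).
e_1·c_3 = 0.6325·(-3) + (-0.3162)·2 + 0.0000·1 + (-0.3162)·0 + (-0.6325)·1 = -3.1623; e_2·c_3 = (-0.5822)·(-3) + (-0.5651)·2 + (-0.5137)·1 + (-0.0514)·0 + (-0.2740)·1 = -0.1712.
u_3 = c_3 + 3.1623·e_1 + 0.1712·e_2 = (-1.0997, 0.9032, 0.9120, -1.0088, -1.0469).
‖u_3‖ = 2.2295, so e_3 = (-0.4933, 0.4051, 0.4091, -0.4525, -0.4696).
e_1·c_4 = 0.6325·2 + (-0.3162)·1 + 0.0000·(-2) + (-0.3162)·(-4) + (-0.6325)·(-3) = 4.1110; e_2·c_4 = (-0.5822)·2 + (-0.5651)·1 + (-0.5137)·(-2) + (-0.0514)·(-4) + (-0.2740)·(-3) = 0.3254; e_3·c_4 = (-0.4933)·2 + 0.4051·1 + 0.4091·(-2) + (-0.4525)·(-4) + (-0.4696)·(-3) = 1.8191.
u_4 = c_4 − 4.1110·e_1 − 0.3254·e_2 − 1.8191·e_3 = (0.4867, 1.7469, -2.5770, -1.8602, 0.5434).
‖u_4‖ = 3.6993, so e_4 = (0.1316, 0.4722, -0.6966, -0.5028, 0.1469).
Qᵀb = (2.5298, -1.4727, 5.7178, 2.6161).
Back-substitute: x_4 = 2.6161/3.6993 = 0.7072.
x_3 = (5.7178 − 1.8191·0.7072)/2.2295 = 1.9876.
x_2 = (-1.4727 + 0.1712·1.9876 − 0.3254·0.7072)/5.8395 = -0.2333.
x_1 = (2.5298 + 0.9487·(-0.2333) + 3.1623·1.9876 − 4.1110·0.7072)/3.1623 = 1.7982.

x = (1.7982, -0.2333, 1.9876, 0.7072)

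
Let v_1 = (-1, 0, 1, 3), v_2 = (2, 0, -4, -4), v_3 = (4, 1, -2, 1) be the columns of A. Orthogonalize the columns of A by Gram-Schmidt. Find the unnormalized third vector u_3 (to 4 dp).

q_1 = v_1/‖v_1‖ = (-1, 0, 1, 3)/3.3166 = (-0.3015, 0.0000, 0.3015, 0.9045).
r_{12} = q_1·v_2 = -5.4272.
u_2 = v_2 + 5.4272·q_1 = (0.3636, 0.0000, -2.3636, 0.9091).
‖u_2‖ = 2.5584, so q_2 = (0.1421, 0.0000, -0.9239, 0.3553).
r_{13} = q_1·v_3 = -0.9045; r_{23} = q_2·v_3 = 2.7716.
u_3 = v_3 + 0.9045·q_1 − 2.7716·q_2 = (3.3333, 1.0000, 0.8333, 0.8333).

u_3 = (3.3333, 1.0000, 0.8333, 0.8333)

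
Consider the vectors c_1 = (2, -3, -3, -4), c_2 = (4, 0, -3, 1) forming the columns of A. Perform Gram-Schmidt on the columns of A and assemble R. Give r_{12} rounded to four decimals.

r_{12} = 2.1089

c_1 = (2, -3, -3, -4); ‖c_1‖ = 6.1644, so q_1 = (0.3244, -0.4867, -0.4867, -0.6489).
r_{12} = q_1·c_2 = 2.1089.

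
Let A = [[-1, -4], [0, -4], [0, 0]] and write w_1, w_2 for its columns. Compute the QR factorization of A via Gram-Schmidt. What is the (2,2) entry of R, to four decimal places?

w_1 = (-1, 0, 0); ‖w_1‖ = 1.0000, so e_1 = (-1.0000, 0.0000, 0.0000).
e_1·w_2 = (-1.0000)·(-4) + 0.0000·(-4) + 0.0000·0 = 4.0000.
u_2 = w_2 − 4.0000·e_1 = (0.0000, -4.0000, 0.0000).
r_{22} = ‖u_2‖ = 4.0000.

r_{22} = 4.0000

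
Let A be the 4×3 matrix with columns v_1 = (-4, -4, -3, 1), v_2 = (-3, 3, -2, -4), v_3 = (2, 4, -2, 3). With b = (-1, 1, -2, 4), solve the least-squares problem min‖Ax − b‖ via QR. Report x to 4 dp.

v_1 = (-4, -4, -3, 1); ‖v_1‖ = 6.4807, so e_1 = (-0.6172, -0.6172, -0.4629, 0.1543).
e_1·v_2 = (-0.6172)·(-3) + (-0.6172)·3 + (-0.4629)·(-2) + 0.1543·(-4) = 0.3086.
u_2 = v_2 − 0.3086·e_1 = (-2.8095, 3.1905, -1.8571, -4.0476).
‖u_2‖ = 6.1567, so e_2 = (-0.4563, 0.5182, -0.3016, -0.6574).
e_1·v_3 = (-0.6172)·2 + (-0.6172)·4 + (-0.4629)·(-2) + 0.1543·3 = -2.3146; e_2·v_3 = (-0.4563)·2 + 0.5182·4 + (-0.3016)·(-2) + (-0.6574)·3 = -0.2088.
u_3 = v_3 + 2.3146·e_1 + 0.2088·e_2 = (0.4761, 2.6796, -3.1344, 3.2198).
‖u_3‖ = 5.2535, so e_3 = (0.0906, 0.5101, -0.5966, 0.6129).
Qᵀb = (1.5430, -1.0519, 4.0643).
Back-substitute: x_3 = 4.0643/5.2535 = 0.7736.
x_2 = (-1.0519 + 0.2088·0.7736)/6.1567 = -0.1446.
x_1 = (1.5430 − 0.3086·(-0.1446) + 2.3146·0.7736)/6.4807 = 0.5213.

x = (0.5213, -0.1446, 0.7736)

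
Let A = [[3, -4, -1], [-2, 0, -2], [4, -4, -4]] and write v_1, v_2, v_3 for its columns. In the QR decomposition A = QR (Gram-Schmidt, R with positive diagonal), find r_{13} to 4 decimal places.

r_{13} = -2.7854

q_1 = v_1/‖v_1‖ = (3, -2, 4)/5.3852 = (0.5571, -0.3714, 0.7428).
r_{13} = q_1·v_3 = -2.7854.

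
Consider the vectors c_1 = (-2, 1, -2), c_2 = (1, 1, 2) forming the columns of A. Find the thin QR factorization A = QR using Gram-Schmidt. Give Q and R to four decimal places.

Q = [[-0.6667, -0.0619], [0.3333, 0.8666], [-0.6667, 0.4952]], R = [[3.0000, -1.6667], [0.0000, 1.7951]]

c_1 = (-2, 1, -2); ‖c_1‖ = 3.0000, so e_1 = (-0.6667, 0.3333, -0.6667).
e_1·c_2 = (-0.6667)·1 + 0.3333·1 + (-0.6667)·2 = -1.6667.
u_2 = c_2 + 1.6667·e_1 = (-0.1111, 1.5556, 0.8889).
‖u_2‖ = 1.7951, so e_2 = (-0.0619, 0.8666, 0.4952).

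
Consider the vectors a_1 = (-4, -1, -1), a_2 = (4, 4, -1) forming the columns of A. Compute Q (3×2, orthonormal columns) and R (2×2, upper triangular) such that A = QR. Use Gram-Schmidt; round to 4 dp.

Q = [[-0.9428, -0.0618], [-0.2357, 0.8184], [-0.2357, -0.5713]], R = [[4.2426, -4.4783], [0.0000, 3.5978]]

q_1 = a_1/‖a_1‖ = (-4, -1, -1)/4.2426 = (-0.9428, -0.2357, -0.2357).
r_{12} = q_1·a_2 = -4.4783.
u_2 = a_2 + 4.4783·q_1 = (-0.2222, 2.9444, -2.0556).
‖u_2‖ = 3.5978, so q_2 = (-0.0618, 0.8184, -0.5713).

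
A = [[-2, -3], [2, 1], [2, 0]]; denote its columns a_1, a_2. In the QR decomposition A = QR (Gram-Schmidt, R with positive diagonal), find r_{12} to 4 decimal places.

e_1 = a_1/‖a_1‖ = (-2, 2, 2)/3.4641 = (-0.5774, 0.5774, 0.5774).
r_{12} = e_1·a_2 = 2.3094.

r_{12} = 2.3094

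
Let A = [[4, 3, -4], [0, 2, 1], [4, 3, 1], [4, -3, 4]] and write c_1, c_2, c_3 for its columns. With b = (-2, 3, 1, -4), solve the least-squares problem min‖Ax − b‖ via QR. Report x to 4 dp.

x = (-0.7568, 1.1548, 0.6167)

q_1 = c_1/‖c_1‖ = (4, 0, 4, 4)/6.9282 = (0.5774, 0.0000, 0.5774, 0.5774).
r_{12} = q_1·c_2 = 1.7321.
u_2 = c_2 − 1.7321·q_1 = (2.0000, 2.0000, 2.0000, -4.0000).
‖u_2‖ = 5.2915, so q_2 = (0.3780, 0.3780, 0.3780, -0.7559).
r_{13} = q_1·c_3 = 0.5774; r_{23} = q_2·c_3 = -3.7796.
u_3 = c_3 − 0.5774·q_1 + 3.7796·q_2 = (-2.9048, 2.4286, 2.0952, 0.8095).
‖u_3‖ = 4.4024, so q_3 = (-0.6598, 0.5516, 0.4759, 0.1839).
Qᵀb = (-2.8868, 3.7796, 2.7150).
Back-substitute: x_3 = 2.7150/4.4024 = 0.6167.
x_2 = (3.7796 + 3.7796·0.6167)/5.2915 = 1.1548.
x_1 = (-2.8868 − 1.7321·1.1548 − 0.5774·0.6167)/6.9282 = -0.7568.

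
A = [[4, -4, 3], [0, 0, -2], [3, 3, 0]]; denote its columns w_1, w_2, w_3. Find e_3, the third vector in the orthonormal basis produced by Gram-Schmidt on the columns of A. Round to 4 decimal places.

w_1 = (4, 0, 3); ‖w_1‖ = 5.0000, so e_1 = (0.8000, 0.0000, 0.6000).
e_1·w_2 = 0.8000·(-4) + 0.0000·0 + 0.6000·3 = -1.4000.
u_2 = w_2 + 1.4000·e_1 = (-2.8800, 0.0000, 3.8400).
‖u_2‖ = 4.8000, so e_2 = (-0.6000, 0.0000, 0.8000).
e_1·w_3 = 0.8000·3 + 0.0000·(-2) + 0.6000·0 = 2.4000; e_2·w_3 = (-0.6000)·3 + 0.0000·(-2) + 0.8000·0 = -1.8000.
u_3 = w_3 − 2.4000·e_1 + 1.8000·e_2 = (0.0000, -2.0000, 0.0000).
‖u_3‖ = 2.0000, so e_3 = (0.0000, -1.0000, 0.0000).

e_3 = (0.0000, -1.0000, 0.0000)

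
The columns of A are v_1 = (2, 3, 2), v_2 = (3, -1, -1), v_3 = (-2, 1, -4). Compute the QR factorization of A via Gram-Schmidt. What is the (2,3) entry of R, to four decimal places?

r_{23} = -0.7469

q_1 = v_1/‖v_1‖ = (2, 3, 2)/4.1231 = (0.4851, 0.7276, 0.4851).
r_{12} = q_1·v_2 = 0.2425.
u_2 = v_2 − 0.2425·q_1 = (2.8824, -1.1765, -1.1176).
‖u_2‖ = 3.3077, so q_2 = (0.8714, -0.3557, -0.3379).
r_{23} = q_2·v_3 = -0.7469.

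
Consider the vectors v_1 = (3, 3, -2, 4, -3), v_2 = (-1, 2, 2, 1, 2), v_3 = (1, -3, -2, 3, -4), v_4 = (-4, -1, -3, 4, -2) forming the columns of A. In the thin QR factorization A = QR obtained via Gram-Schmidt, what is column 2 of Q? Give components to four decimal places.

v_1 = (3, 3, -2, 4, -3); ‖v_1‖ = 6.8557, so q_1 = (0.4376, 0.4376, -0.2917, 0.5835, -0.4376).
q_1·v_2 = 0.4376·(-1) + 0.4376·2 + (-0.2917)·2 + 0.5835·1 + (-0.4376)·2 = -0.4376.
u_2 = v_2 + 0.4376·q_1 = (-0.8085, 2.1915, 1.8723, 1.2553, 1.8085).
‖u_2‖ = 3.7160, so q_2 = (-0.2176, 0.5897, 0.5039, 0.3378, 0.4867).

q_2 = (-0.2176, 0.5897, 0.5039, 0.3378, 0.4867)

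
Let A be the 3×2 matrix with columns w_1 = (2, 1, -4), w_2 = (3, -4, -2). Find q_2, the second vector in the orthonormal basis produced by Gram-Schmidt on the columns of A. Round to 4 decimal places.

q_2 = (0.4159, -0.9092, -0.0193)

q_1 = w_1/‖w_1‖ = (2, 1, -4)/4.5826 = (0.4364, 0.2182, -0.8729).
r_{12} = q_1·w_2 = 2.1822.
u_2 = w_2 − 2.1822·q_1 = (2.0476, -4.4762, -0.0952).
‖u_2‖ = 4.9232, so q_2 = (0.4159, -0.9092, -0.0193).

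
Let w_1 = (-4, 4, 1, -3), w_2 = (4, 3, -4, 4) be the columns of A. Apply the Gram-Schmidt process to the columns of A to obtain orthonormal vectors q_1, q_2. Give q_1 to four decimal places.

w_1 = (-4, 4, 1, -3); ‖w_1‖ = 6.4807, so q_1 = (-0.6172, 0.6172, 0.1543, -0.4629).

q_1 = (-0.6172, 0.6172, 0.1543, -0.4629)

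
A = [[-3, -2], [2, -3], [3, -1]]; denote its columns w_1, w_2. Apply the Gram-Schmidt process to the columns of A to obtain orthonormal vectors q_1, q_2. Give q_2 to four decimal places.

q_1 = w_1/‖w_1‖ = (-3, 2, 3)/4.6904 = (-0.6396, 0.4264, 0.6396).
r_{12} = q_1·w_2 = -0.6396.
u_2 = w_2 + 0.6396·q_1 = (-2.4091, -2.7273, -0.5909).
‖u_2‖ = 3.6866, so q_2 = (-0.6535, -0.7398, -0.1603).

q_2 = (-0.6535, -0.7398, -0.1603)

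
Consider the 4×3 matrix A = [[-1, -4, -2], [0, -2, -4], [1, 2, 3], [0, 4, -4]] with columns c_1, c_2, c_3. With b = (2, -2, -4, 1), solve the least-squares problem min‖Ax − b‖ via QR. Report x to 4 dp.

e_1 = c_1/‖c_1‖ = (-1, 0, 1, 0)/1.4142 = (-0.7071, 0.0000, 0.7071, 0.0000).
r_{12} = e_1·c_2 = 4.2426.
u_2 = c_2 − 4.2426·e_1 = (-1.0000, -2.0000, -1.0000, 4.0000).
‖u_2‖ = 4.6904, so e_2 = (-0.2132, -0.4264, -0.2132, 0.8528).
r_{13} = e_1·c_3 = 3.5355; r_{23} = e_2·c_3 = -1.9188.
u_3 = c_3 − 3.5355·e_1 + 1.9188·e_2 = (0.0909, -4.8182, 0.0909, -2.3636).
‖u_3‖ = 5.3683, so e_3 = (0.0169, -0.8975, 0.0169, -0.4403).
Qᵀb = (-4.2426, 2.1320, 1.3209).
Back-substitute: x_3 = 1.3209/5.3683 = 0.2461.
x_2 = (2.1320 + 1.9188·0.2461)/4.6904 = 0.5552.
x_1 = (-4.2426 − 4.2426·0.5552 − 3.5355·0.2461)/1.4142 = -5.2808.

x = (-5.2808, 0.5552, 0.2461)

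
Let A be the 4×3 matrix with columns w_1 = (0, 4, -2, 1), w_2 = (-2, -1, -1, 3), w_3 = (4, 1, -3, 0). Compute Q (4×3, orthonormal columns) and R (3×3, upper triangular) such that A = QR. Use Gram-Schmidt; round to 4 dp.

Q = [[0.0000, -0.5172, 0.7299], [0.8729, -0.3079, -0.3308], [-0.4364, -0.2340, -0.5682], [0.2182, 0.7635, 0.1869]], R = [[4.5826, 0.2182, 2.1822], [0.0000, 3.8668, -1.6748], [0.0000, 0.0000, 4.2934]]

q_1 = w_1/‖w_1‖ = (0, 4, -2, 1)/4.5826 = (0.0000, 0.8729, -0.4364, 0.2182).
r_{12} = q_1·w_2 = 0.2182.
u_2 = w_2 − 0.2182·q_1 = (-2.0000, -1.1905, -0.9048, 2.9524).
‖u_2‖ = 3.8668, so q_2 = (-0.5172, -0.3079, -0.2340, 0.7635).
r_{13} = q_1·w_3 = 2.1822; r_{23} = q_2·w_3 = -1.6748.
u_3 = w_3 − 2.1822·q_1 + 1.6748·q_2 = (3.1338, -1.4204, -2.4395, 0.8025).
‖u_3‖ = 4.2934, so q_3 = (0.7299, -0.3308, -0.5682, 0.1869).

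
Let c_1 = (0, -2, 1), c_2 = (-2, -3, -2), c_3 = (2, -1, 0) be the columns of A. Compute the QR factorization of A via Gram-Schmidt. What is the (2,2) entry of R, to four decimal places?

r_{22} = 3.7148

e_1 = c_1/‖c_1‖ = (0, -2, 1)/2.2361 = (0.0000, -0.8944, 0.4472).
r_{12} = e_1·c_2 = 1.7889.
u_2 = c_2 − 1.7889·e_1 = (-2.0000, -1.4000, -2.8000).
r_{22} = ‖u_2‖ = 3.7148.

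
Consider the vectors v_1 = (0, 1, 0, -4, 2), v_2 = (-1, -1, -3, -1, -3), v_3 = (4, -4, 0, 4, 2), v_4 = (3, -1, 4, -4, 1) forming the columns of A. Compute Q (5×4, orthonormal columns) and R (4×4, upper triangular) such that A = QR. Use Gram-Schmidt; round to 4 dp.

Q = [[0.0000, -0.2205, 0.5971, 0.3409], [0.2182, -0.1890, -0.6581, -0.2700], [0.0000, -0.6614, -0.3144, 0.6329], [-0.8729, -0.3465, 0.0024, -0.3392], [0.4364, -0.5984, 0.3339, -0.5434]], R = [[4.5826, -0.6547, -3.4915, 3.7097], [0.0000, 4.5356, -2.7087, -2.3308], [0.0000, 0.0000, 5.6984, 1.5160], [0.0000, 0.0000, 0.0000, 4.6376]]

v_1 = (0, 1, 0, -4, 2); ‖v_1‖ = 4.5826, so q_1 = (0.0000, 0.2182, 0.0000, -0.8729, 0.4364).
q_1·v_2 = 0.0000·(-1) + 0.2182·(-1) + 0.0000·(-3) + (-0.8729)·(-1) + 0.4364·(-3) = -0.6547.
u_2 = v_2 + 0.6547·q_1 = (-1.0000, -0.8571, -3.0000, -1.5714, -2.7143).
‖u_2‖ = 4.5356, so q_2 = (-0.2205, -0.1890, -0.6614, -0.3465, -0.5984).
q_1·v_3 = 0.0000·4 + 0.2182·(-4) + 0.0000·0 + (-0.8729)·4 + 0.4364·2 = -3.4915; q_2·v_3 = (-0.2205)·4 + (-0.1890)·(-4) + (-0.6614)·0 + (-0.3465)·4 + (-0.5984)·2 = -2.7087.
u_3 = v_3 + 3.4915·q_1 + 2.7087·q_2 = (3.4028, -3.7500, -1.7917, 0.0139, 1.9028).
‖u_3‖ = 5.6984, so q_3 = (0.5971, -0.6581, -0.3144, 0.0024, 0.3339).
q_1·v_4 = 0.0000·3 + 0.2182·(-1) + 0.0000·4 + (-0.8729)·(-4) + 0.4364·1 = 3.7097; q_2·v_4 = (-0.2205)·3 + (-0.1890)·(-1) + (-0.6614)·4 + (-0.3465)·(-4) + (-0.5984)·1 = -2.3308; q_3·v_4 = 0.5971·3 + (-0.6581)·(-1) + (-0.3144)·4 + 0.0024·(-4) + 0.3339·1 = 1.5160.
u_4 = v_4 − 3.7097·q_1 + 2.3308·q_2 − 1.5160·q_3 = (1.5808, -1.2524, 2.9350, -1.5731, -2.5201).
‖u_4‖ = 4.6376, so q_4 = (0.3409, -0.2700, 0.6329, -0.3392, -0.5434).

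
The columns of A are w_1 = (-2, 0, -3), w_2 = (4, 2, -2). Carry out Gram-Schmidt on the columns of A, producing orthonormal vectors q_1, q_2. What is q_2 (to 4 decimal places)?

q_2 = (0.7586, 0.4109, -0.5057)

w_1 = (-2, 0, -3); ‖w_1‖ = 3.6056, so q_1 = (-0.5547, 0.0000, -0.8321).
q_1·w_2 = (-0.5547)·4 + 0.0000·2 + (-0.8321)·(-2) = -0.5547.
u_2 = w_2 + 0.5547·q_1 = (3.6923, 2.0000, -2.4615).
‖u_2‖ = 4.8675, so q_2 = (0.7586, 0.4109, -0.5057).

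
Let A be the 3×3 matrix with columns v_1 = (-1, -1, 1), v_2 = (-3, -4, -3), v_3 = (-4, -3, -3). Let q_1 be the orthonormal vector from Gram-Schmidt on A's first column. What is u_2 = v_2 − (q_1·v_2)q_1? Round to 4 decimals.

v_1 = (-1, -1, 1); ‖v_1‖ = 1.7321, so q_1 = (-0.5774, -0.5774, 0.5774).
q_1·v_2 = (-0.5774)·(-3) + (-0.5774)·(-4) + 0.5774·(-3) = 2.3094.
u_2 = v_2 − 2.3094·q_1 = (-1.6667, -2.6667, -4.3333).

u_2 = (-1.6667, -2.6667, -4.3333)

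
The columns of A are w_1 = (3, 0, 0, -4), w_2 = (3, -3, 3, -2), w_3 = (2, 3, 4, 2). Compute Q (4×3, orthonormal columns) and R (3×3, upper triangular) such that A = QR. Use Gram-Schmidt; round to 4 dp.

Q = [[0.6000, 0.2177, 0.3473], [0.0000, -0.6804, 0.7179], [0.0000, 0.6804, 0.5443], [-0.8000, 0.1633, 0.2604]], R = [[5.0000, 3.4000, -0.4000], [0.0000, 4.4091, 1.4425], [0.0000, 0.0000, 5.5461]]

w_1 = (3, 0, 0, -4); ‖w_1‖ = 5.0000, so q_1 = (0.6000, 0.0000, 0.0000, -0.8000).
q_1·w_2 = 0.6000·3 + 0.0000·(-3) + 0.0000·3 + (-0.8000)·(-2) = 3.4000.
u_2 = w_2 − 3.4000·q_1 = (0.9600, -3.0000, 3.0000, 0.7200).
‖u_2‖ = 4.4091, so q_2 = (0.2177, -0.6804, 0.6804, 0.1633).
q_1·w_3 = 0.6000·2 + 0.0000·3 + 0.0000·4 + (-0.8000)·2 = -0.4000; q_2·w_3 = 0.2177·2 + (-0.6804)·3 + 0.6804·4 + 0.1633·2 = 1.4425.
u_3 = w_3 + 0.4000·q_1 − 1.4425·q_2 = (1.9259, 3.9815, 3.0185, 1.4444).
‖u_3‖ = 5.5461, so q_3 = (0.3473, 0.7179, 0.5443, 0.2604).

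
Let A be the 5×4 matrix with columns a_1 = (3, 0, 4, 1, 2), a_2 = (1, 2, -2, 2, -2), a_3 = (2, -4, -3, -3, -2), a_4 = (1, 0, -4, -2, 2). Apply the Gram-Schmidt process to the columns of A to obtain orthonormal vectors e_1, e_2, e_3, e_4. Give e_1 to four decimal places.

a_1 = (3, 0, 4, 1, 2); ‖a_1‖ = 5.4772, so e_1 = (0.5477, 0.0000, 0.7303, 0.1826, 0.3651).

e_1 = (0.5477, 0.0000, 0.7303, 0.1826, 0.3651)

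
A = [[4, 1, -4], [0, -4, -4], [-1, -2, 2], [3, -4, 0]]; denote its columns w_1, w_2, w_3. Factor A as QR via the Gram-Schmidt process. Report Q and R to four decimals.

e_1 = w_1/‖w_1‖ = (4, 0, -1, 3)/5.0990 = (0.7845, 0.0000, -0.1961, 0.5883).
r_{12} = e_1·w_2 = -1.1767.
u_2 = w_2 + 1.1767·e_1 = (1.9231, -4.0000, -2.2308, -3.3077).
‖u_2‖ = 5.9679, so e_2 = (0.3222, -0.6703, -0.3738, -0.5543).
r_{13} = e_1·w_3 = -3.5301; r_{23} = e_2·w_3 = 0.6445.
u_3 = w_3 + 3.5301·e_1 − 0.6445·e_2 = (-1.4384, -3.5680, 1.5486, 2.4341).
‖u_3‖ = 4.8086, so e_3 = (-0.2991, -0.7420, 0.3220, 0.5062).

Q = [[0.7845, 0.3222, -0.2991], [0.0000, -0.6703, -0.7420], [-0.1961, -0.3738, 0.3220], [0.5883, -0.5543, 0.5062]], R = [[5.0990, -1.1767, -3.5301], [0.0000, 5.9679, 0.6445], [0.0000, 0.0000, 4.8086]]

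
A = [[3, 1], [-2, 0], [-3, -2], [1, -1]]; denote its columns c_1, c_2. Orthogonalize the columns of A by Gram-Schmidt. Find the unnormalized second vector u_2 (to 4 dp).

u_2 = (-0.0435, 0.6957, -0.9565, -1.3478)

q_1 = c_1/‖c_1‖ = (3, -2, -3, 1)/4.7958 = (0.6255, -0.4170, -0.6255, 0.2085).
r_{12} = q_1·c_2 = 1.6681.
u_2 = c_2 − 1.6681·q_1 = (-0.0435, 0.6957, -0.9565, -1.3478).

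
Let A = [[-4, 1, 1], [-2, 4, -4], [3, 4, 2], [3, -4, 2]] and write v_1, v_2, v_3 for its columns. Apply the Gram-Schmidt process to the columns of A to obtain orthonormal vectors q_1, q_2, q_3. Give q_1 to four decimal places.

v_1 = (-4, -2, 3, 3); ‖v_1‖ = 6.1644, so q_1 = (-0.6489, -0.3244, 0.4867, 0.4867).

q_1 = (-0.6489, -0.3244, 0.4867, 0.4867)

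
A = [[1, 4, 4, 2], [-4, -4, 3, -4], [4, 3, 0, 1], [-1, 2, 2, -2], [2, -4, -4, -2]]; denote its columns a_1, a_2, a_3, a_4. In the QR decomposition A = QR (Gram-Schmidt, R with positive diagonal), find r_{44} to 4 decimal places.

a_1 = (1, -4, 4, -1, 2); ‖a_1‖ = 6.1644, so q_1 = (0.1622, -0.6489, 0.6489, -0.1622, 0.3244).
q_1·a_2 = 0.1622·4 + (-0.6489)·(-4) + 0.6489·3 + (-0.1622)·2 + 0.3244·(-4) = 3.5689.
u_2 = a_2 − 3.5689·q_1 = (3.4211, -1.6842, 0.6842, 2.5789, -5.1579).
‖u_2‖ = 6.9472, so q_2 = (0.4924, -0.2424, 0.0985, 0.3712, -0.7424).
q_1·a_3 = 0.1622·4 + (-0.6489)·3 + 0.6489·0 + (-0.1622)·2 + 0.3244·(-4) = -2.9200; q_2·a_3 = 0.4924·4 + (-0.2424)·3 + 0.0985·0 + 0.3712·2 + (-0.7424)·(-4) = 4.9547.
u_3 = a_3 + 2.9200·q_1 − 4.9547·q_2 = (2.0338, 2.3064, 1.4068, -0.3130, 0.6260).
‖u_3‖ = 3.4532, so q_3 = (0.5890, 0.6679, 0.4074, -0.0906, 0.1813).
q_1·a_4 = 0.1622·2 + (-0.6489)·(-4) + 0.6489·1 + (-0.1622)·(-2) + 0.3244·(-2) = 3.2444; q_2·a_4 = 0.4924·2 + (-0.2424)·(-4) + 0.0985·1 + 0.3712·(-2) + (-0.7424)·(-2) = 2.7955; q_3·a_4 = 0.5890·2 + 0.6679·(-4) + 0.4074·1 + (-0.0906)·(-2) + 0.1813·(-2) = -1.2676.
u_4 = a_4 − 3.2444·q_1 − 2.7955·q_2 + 1.2676·q_3 = (0.8436, -0.3704, -0.8642, -2.6263, -0.7473).
r_{44} = ‖u_4‖ = 3.0086.

r_{44} = 3.0086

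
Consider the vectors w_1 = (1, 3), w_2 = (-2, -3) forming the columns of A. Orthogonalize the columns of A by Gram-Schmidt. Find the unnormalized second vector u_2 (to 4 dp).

u_2 = (-0.9000, 0.3000)

w_1 = (1, 3); ‖w_1‖ = 3.1623, so e_1 = (0.3162, 0.9487).
e_1·w_2 = 0.3162·(-2) + 0.9487·(-3) = -3.4785.
u_2 = w_2 + 3.4785·e_1 = (-0.9000, 0.3000).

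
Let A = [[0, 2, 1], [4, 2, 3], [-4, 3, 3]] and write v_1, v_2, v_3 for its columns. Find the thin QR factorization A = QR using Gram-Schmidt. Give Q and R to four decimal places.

Q = [[0.0000, 0.4924, -0.8704], [0.7071, 0.6155, 0.3482], [-0.7071, 0.6155, 0.3482]], R = [[5.6569, -0.7071, 0.0000], [0.0000, 4.0620, 4.1851], [0.0000, 0.0000, 1.2185]]

v_1 = (0, 4, -4); ‖v_1‖ = 5.6569, so e_1 = (0.0000, 0.7071, -0.7071).
e_1·v_2 = 0.0000·2 + 0.7071·2 + (-0.7071)·3 = -0.7071.
u_2 = v_2 + 0.7071·e_1 = (2.0000, 2.5000, 2.5000).
‖u_2‖ = 4.0620, so e_2 = (0.4924, 0.6155, 0.6155).
e_1·v_3 = 0.0000·1 + 0.7071·3 + (-0.7071)·3 = 0.0000; e_2·v_3 = 0.4924·1 + 0.6155·3 + 0.6155·3 = 4.1851.
u_3 = v_3 + 0.0000·e_1 − 4.1851·e_2 = (-1.0606, 0.4242, 0.4242).
‖u_3‖ = 1.2185, so e_3 = (-0.8704, 0.3482, 0.3482).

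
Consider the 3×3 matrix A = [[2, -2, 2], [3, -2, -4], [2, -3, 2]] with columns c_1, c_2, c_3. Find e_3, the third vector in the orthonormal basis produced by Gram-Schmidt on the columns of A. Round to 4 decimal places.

e_3 = (0.8704, -0.3482, -0.3482)

c_1 = (2, 3, 2); ‖c_1‖ = 4.1231, so e_1 = (0.4851, 0.7276, 0.4851).
e_1·c_2 = 0.4851·(-2) + 0.7276·(-2) + 0.4851·(-3) = -3.8806.
u_2 = c_2 + 3.8806·e_1 = (-0.1176, 0.8235, -1.1176).
‖u_2‖ = 1.3933, so e_2 = (-0.0844, 0.5911, -0.8022).
e_1·c_3 = 0.4851·2 + 0.7276·(-4) + 0.4851·2 = -0.9701; e_2·c_3 = (-0.0844)·2 + 0.5911·(-4) + (-0.8022)·2 = -4.1376.
u_3 = c_3 + 0.9701·e_1 + 4.1376·e_2 = (2.1212, -0.8485, -0.8485).
‖u_3‖ = 2.4371, so e_3 = (0.8704, -0.3482, -0.3482).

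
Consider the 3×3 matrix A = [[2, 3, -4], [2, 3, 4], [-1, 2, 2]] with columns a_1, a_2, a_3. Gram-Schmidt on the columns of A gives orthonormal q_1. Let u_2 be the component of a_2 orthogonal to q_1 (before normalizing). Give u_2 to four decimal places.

u_2 = (0.7778, 0.7778, 3.1111)

q_1 = a_1/‖a_1‖ = (2, 2, -1)/3.0000 = (0.6667, 0.6667, -0.3333).
r_{12} = q_1·a_2 = 3.3333.
u_2 = a_2 − 3.3333·q_1 = (0.7778, 0.7778, 3.1111).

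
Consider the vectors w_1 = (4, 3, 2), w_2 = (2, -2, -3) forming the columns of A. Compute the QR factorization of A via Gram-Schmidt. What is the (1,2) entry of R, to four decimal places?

r_{12} = -0.7428

w_1 = (4, 3, 2); ‖w_1‖ = 5.3852, so q_1 = (0.7428, 0.5571, 0.3714).
r_{12} = q_1·w_2 = -0.7428.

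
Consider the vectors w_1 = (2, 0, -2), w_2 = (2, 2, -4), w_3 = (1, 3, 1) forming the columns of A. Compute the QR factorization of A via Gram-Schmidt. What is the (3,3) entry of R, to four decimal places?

r_{33} = 2.8868

e_1 = w_1/‖w_1‖ = (2, 0, -2)/2.8284 = (0.7071, 0.0000, -0.7071).
r_{12} = e_1·w_2 = 4.2426.
u_2 = w_2 − 4.2426·e_1 = (-1.0000, 2.0000, -1.0000).
‖u_2‖ = 2.4495, so e_2 = (-0.4082, 0.8165, -0.4082).
r_{13} = e_1·w_3 = 0.0000; r_{23} = e_2·w_3 = 1.6330.
u_3 = w_3 + 0.0000·e_1 − 1.6330·e_2 = (1.6667, 1.6667, 1.6667).
r_{33} = ‖u_3‖ = 2.8868.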